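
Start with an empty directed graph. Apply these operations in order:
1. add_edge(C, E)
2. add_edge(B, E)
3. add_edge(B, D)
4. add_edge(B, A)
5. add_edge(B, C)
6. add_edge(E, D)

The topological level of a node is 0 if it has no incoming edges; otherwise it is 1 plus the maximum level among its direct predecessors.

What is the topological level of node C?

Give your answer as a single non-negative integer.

Op 1: add_edge(C, E). Edges now: 1
Op 2: add_edge(B, E). Edges now: 2
Op 3: add_edge(B, D). Edges now: 3
Op 4: add_edge(B, A). Edges now: 4
Op 5: add_edge(B, C). Edges now: 5
Op 6: add_edge(E, D). Edges now: 6
Compute levels (Kahn BFS):
  sources (in-degree 0): B
  process B: level=0
    B->A: in-degree(A)=0, level(A)=1, enqueue
    B->C: in-degree(C)=0, level(C)=1, enqueue
    B->D: in-degree(D)=1, level(D)>=1
    B->E: in-degree(E)=1, level(E)>=1
  process A: level=1
  process C: level=1
    C->E: in-degree(E)=0, level(E)=2, enqueue
  process E: level=2
    E->D: in-degree(D)=0, level(D)=3, enqueue
  process D: level=3
All levels: A:1, B:0, C:1, D:3, E:2
level(C) = 1

Answer: 1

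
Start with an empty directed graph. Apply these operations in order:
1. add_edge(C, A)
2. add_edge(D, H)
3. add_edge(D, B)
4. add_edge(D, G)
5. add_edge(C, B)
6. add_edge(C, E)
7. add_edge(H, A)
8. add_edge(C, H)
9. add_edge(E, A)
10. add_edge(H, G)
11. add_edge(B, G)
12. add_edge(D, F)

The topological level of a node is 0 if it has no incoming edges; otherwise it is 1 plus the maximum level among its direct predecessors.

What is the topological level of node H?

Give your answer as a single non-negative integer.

Answer: 1

Derivation:
Op 1: add_edge(C, A). Edges now: 1
Op 2: add_edge(D, H). Edges now: 2
Op 3: add_edge(D, B). Edges now: 3
Op 4: add_edge(D, G). Edges now: 4
Op 5: add_edge(C, B). Edges now: 5
Op 6: add_edge(C, E). Edges now: 6
Op 7: add_edge(H, A). Edges now: 7
Op 8: add_edge(C, H). Edges now: 8
Op 9: add_edge(E, A). Edges now: 9
Op 10: add_edge(H, G). Edges now: 10
Op 11: add_edge(B, G). Edges now: 11
Op 12: add_edge(D, F). Edges now: 12
Compute levels (Kahn BFS):
  sources (in-degree 0): C, D
  process C: level=0
    C->A: in-degree(A)=2, level(A)>=1
    C->B: in-degree(B)=1, level(B)>=1
    C->E: in-degree(E)=0, level(E)=1, enqueue
    C->H: in-degree(H)=1, level(H)>=1
  process D: level=0
    D->B: in-degree(B)=0, level(B)=1, enqueue
    D->F: in-degree(F)=0, level(F)=1, enqueue
    D->G: in-degree(G)=2, level(G)>=1
    D->H: in-degree(H)=0, level(H)=1, enqueue
  process E: level=1
    E->A: in-degree(A)=1, level(A)>=2
  process B: level=1
    B->G: in-degree(G)=1, level(G)>=2
  process F: level=1
  process H: level=1
    H->A: in-degree(A)=0, level(A)=2, enqueue
    H->G: in-degree(G)=0, level(G)=2, enqueue
  process A: level=2
  process G: level=2
All levels: A:2, B:1, C:0, D:0, E:1, F:1, G:2, H:1
level(H) = 1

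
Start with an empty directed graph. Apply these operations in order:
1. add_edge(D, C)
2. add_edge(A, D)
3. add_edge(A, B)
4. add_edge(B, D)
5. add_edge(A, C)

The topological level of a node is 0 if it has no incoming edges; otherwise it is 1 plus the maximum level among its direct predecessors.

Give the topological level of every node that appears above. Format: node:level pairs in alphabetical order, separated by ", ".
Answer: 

Op 1: add_edge(D, C). Edges now: 1
Op 2: add_edge(A, D). Edges now: 2
Op 3: add_edge(A, B). Edges now: 3
Op 4: add_edge(B, D). Edges now: 4
Op 5: add_edge(A, C). Edges now: 5
Compute levels (Kahn BFS):
  sources (in-degree 0): A
  process A: level=0
    A->B: in-degree(B)=0, level(B)=1, enqueue
    A->C: in-degree(C)=1, level(C)>=1
    A->D: in-degree(D)=1, level(D)>=1
  process B: level=1
    B->D: in-degree(D)=0, level(D)=2, enqueue
  process D: level=2
    D->C: in-degree(C)=0, level(C)=3, enqueue
  process C: level=3
All levels: A:0, B:1, C:3, D:2

Answer: A:0, B:1, C:3, D:2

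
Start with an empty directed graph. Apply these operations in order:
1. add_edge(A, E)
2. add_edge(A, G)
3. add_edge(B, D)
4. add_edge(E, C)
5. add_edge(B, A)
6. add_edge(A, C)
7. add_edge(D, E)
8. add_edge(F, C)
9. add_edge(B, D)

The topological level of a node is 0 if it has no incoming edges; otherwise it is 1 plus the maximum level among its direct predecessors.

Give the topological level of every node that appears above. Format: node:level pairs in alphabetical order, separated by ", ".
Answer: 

Op 1: add_edge(A, E). Edges now: 1
Op 2: add_edge(A, G). Edges now: 2
Op 3: add_edge(B, D). Edges now: 3
Op 4: add_edge(E, C). Edges now: 4
Op 5: add_edge(B, A). Edges now: 5
Op 6: add_edge(A, C). Edges now: 6
Op 7: add_edge(D, E). Edges now: 7
Op 8: add_edge(F, C). Edges now: 8
Op 9: add_edge(B, D) (duplicate, no change). Edges now: 8
Compute levels (Kahn BFS):
  sources (in-degree 0): B, F
  process B: level=0
    B->A: in-degree(A)=0, level(A)=1, enqueue
    B->D: in-degree(D)=0, level(D)=1, enqueue
  process F: level=0
    F->C: in-degree(C)=2, level(C)>=1
  process A: level=1
    A->C: in-degree(C)=1, level(C)>=2
    A->E: in-degree(E)=1, level(E)>=2
    A->G: in-degree(G)=0, level(G)=2, enqueue
  process D: level=1
    D->E: in-degree(E)=0, level(E)=2, enqueue
  process G: level=2
  process E: level=2
    E->C: in-degree(C)=0, level(C)=3, enqueue
  process C: level=3
All levels: A:1, B:0, C:3, D:1, E:2, F:0, G:2

Answer: A:1, B:0, C:3, D:1, E:2, F:0, G:2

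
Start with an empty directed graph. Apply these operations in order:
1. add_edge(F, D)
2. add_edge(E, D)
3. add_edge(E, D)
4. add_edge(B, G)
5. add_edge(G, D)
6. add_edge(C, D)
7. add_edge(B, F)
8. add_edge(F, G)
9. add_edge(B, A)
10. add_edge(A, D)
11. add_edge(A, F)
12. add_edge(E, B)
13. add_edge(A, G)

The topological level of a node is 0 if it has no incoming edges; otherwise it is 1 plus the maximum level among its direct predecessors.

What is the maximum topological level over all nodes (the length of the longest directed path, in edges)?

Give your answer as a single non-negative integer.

Op 1: add_edge(F, D). Edges now: 1
Op 2: add_edge(E, D). Edges now: 2
Op 3: add_edge(E, D) (duplicate, no change). Edges now: 2
Op 4: add_edge(B, G). Edges now: 3
Op 5: add_edge(G, D). Edges now: 4
Op 6: add_edge(C, D). Edges now: 5
Op 7: add_edge(B, F). Edges now: 6
Op 8: add_edge(F, G). Edges now: 7
Op 9: add_edge(B, A). Edges now: 8
Op 10: add_edge(A, D). Edges now: 9
Op 11: add_edge(A, F). Edges now: 10
Op 12: add_edge(E, B). Edges now: 11
Op 13: add_edge(A, G). Edges now: 12
Compute levels (Kahn BFS):
  sources (in-degree 0): C, E
  process C: level=0
    C->D: in-degree(D)=4, level(D)>=1
  process E: level=0
    E->B: in-degree(B)=0, level(B)=1, enqueue
    E->D: in-degree(D)=3, level(D)>=1
  process B: level=1
    B->A: in-degree(A)=0, level(A)=2, enqueue
    B->F: in-degree(F)=1, level(F)>=2
    B->G: in-degree(G)=2, level(G)>=2
  process A: level=2
    A->D: in-degree(D)=2, level(D)>=3
    A->F: in-degree(F)=0, level(F)=3, enqueue
    A->G: in-degree(G)=1, level(G)>=3
  process F: level=3
    F->D: in-degree(D)=1, level(D)>=4
    F->G: in-degree(G)=0, level(G)=4, enqueue
  process G: level=4
    G->D: in-degree(D)=0, level(D)=5, enqueue
  process D: level=5
All levels: A:2, B:1, C:0, D:5, E:0, F:3, G:4
max level = 5

Answer: 5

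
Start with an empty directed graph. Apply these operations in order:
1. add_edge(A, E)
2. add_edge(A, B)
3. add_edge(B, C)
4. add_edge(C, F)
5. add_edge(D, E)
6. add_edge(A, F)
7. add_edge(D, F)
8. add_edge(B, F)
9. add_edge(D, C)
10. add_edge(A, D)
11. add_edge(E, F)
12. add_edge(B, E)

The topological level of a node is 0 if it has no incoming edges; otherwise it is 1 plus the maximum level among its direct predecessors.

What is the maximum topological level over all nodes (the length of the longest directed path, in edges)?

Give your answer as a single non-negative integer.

Op 1: add_edge(A, E). Edges now: 1
Op 2: add_edge(A, B). Edges now: 2
Op 3: add_edge(B, C). Edges now: 3
Op 4: add_edge(C, F). Edges now: 4
Op 5: add_edge(D, E). Edges now: 5
Op 6: add_edge(A, F). Edges now: 6
Op 7: add_edge(D, F). Edges now: 7
Op 8: add_edge(B, F). Edges now: 8
Op 9: add_edge(D, C). Edges now: 9
Op 10: add_edge(A, D). Edges now: 10
Op 11: add_edge(E, F). Edges now: 11
Op 12: add_edge(B, E). Edges now: 12
Compute levels (Kahn BFS):
  sources (in-degree 0): A
  process A: level=0
    A->B: in-degree(B)=0, level(B)=1, enqueue
    A->D: in-degree(D)=0, level(D)=1, enqueue
    A->E: in-degree(E)=2, level(E)>=1
    A->F: in-degree(F)=4, level(F)>=1
  process B: level=1
    B->C: in-degree(C)=1, level(C)>=2
    B->E: in-degree(E)=1, level(E)>=2
    B->F: in-degree(F)=3, level(F)>=2
  process D: level=1
    D->C: in-degree(C)=0, level(C)=2, enqueue
    D->E: in-degree(E)=0, level(E)=2, enqueue
    D->F: in-degree(F)=2, level(F)>=2
  process C: level=2
    C->F: in-degree(F)=1, level(F)>=3
  process E: level=2
    E->F: in-degree(F)=0, level(F)=3, enqueue
  process F: level=3
All levels: A:0, B:1, C:2, D:1, E:2, F:3
max level = 3

Answer: 3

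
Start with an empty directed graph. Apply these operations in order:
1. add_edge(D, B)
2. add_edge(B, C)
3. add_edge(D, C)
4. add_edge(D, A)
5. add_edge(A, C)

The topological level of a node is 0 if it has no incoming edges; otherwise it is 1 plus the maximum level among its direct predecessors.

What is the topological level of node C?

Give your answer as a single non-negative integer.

Op 1: add_edge(D, B). Edges now: 1
Op 2: add_edge(B, C). Edges now: 2
Op 3: add_edge(D, C). Edges now: 3
Op 4: add_edge(D, A). Edges now: 4
Op 5: add_edge(A, C). Edges now: 5
Compute levels (Kahn BFS):
  sources (in-degree 0): D
  process D: level=0
    D->A: in-degree(A)=0, level(A)=1, enqueue
    D->B: in-degree(B)=0, level(B)=1, enqueue
    D->C: in-degree(C)=2, level(C)>=1
  process A: level=1
    A->C: in-degree(C)=1, level(C)>=2
  process B: level=1
    B->C: in-degree(C)=0, level(C)=2, enqueue
  process C: level=2
All levels: A:1, B:1, C:2, D:0
level(C) = 2

Answer: 2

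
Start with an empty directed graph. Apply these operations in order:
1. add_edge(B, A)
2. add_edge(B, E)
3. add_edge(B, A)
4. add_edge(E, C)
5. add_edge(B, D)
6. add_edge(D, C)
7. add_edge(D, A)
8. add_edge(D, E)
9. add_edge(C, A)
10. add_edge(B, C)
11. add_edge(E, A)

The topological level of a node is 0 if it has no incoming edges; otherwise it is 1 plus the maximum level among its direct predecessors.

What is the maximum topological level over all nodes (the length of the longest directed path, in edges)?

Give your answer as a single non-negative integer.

Answer: 4

Derivation:
Op 1: add_edge(B, A). Edges now: 1
Op 2: add_edge(B, E). Edges now: 2
Op 3: add_edge(B, A) (duplicate, no change). Edges now: 2
Op 4: add_edge(E, C). Edges now: 3
Op 5: add_edge(B, D). Edges now: 4
Op 6: add_edge(D, C). Edges now: 5
Op 7: add_edge(D, A). Edges now: 6
Op 8: add_edge(D, E). Edges now: 7
Op 9: add_edge(C, A). Edges now: 8
Op 10: add_edge(B, C). Edges now: 9
Op 11: add_edge(E, A). Edges now: 10
Compute levels (Kahn BFS):
  sources (in-degree 0): B
  process B: level=0
    B->A: in-degree(A)=3, level(A)>=1
    B->C: in-degree(C)=2, level(C)>=1
    B->D: in-degree(D)=0, level(D)=1, enqueue
    B->E: in-degree(E)=1, level(E)>=1
  process D: level=1
    D->A: in-degree(A)=2, level(A)>=2
    D->C: in-degree(C)=1, level(C)>=2
    D->E: in-degree(E)=0, level(E)=2, enqueue
  process E: level=2
    E->A: in-degree(A)=1, level(A)>=3
    E->C: in-degree(C)=0, level(C)=3, enqueue
  process C: level=3
    C->A: in-degree(A)=0, level(A)=4, enqueue
  process A: level=4
All levels: A:4, B:0, C:3, D:1, E:2
max level = 4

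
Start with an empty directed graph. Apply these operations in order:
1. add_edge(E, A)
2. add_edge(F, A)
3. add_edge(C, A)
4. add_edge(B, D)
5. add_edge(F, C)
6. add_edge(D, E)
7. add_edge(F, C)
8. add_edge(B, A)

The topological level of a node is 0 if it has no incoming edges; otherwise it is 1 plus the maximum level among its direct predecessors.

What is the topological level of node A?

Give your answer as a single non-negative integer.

Op 1: add_edge(E, A). Edges now: 1
Op 2: add_edge(F, A). Edges now: 2
Op 3: add_edge(C, A). Edges now: 3
Op 4: add_edge(B, D). Edges now: 4
Op 5: add_edge(F, C). Edges now: 5
Op 6: add_edge(D, E). Edges now: 6
Op 7: add_edge(F, C) (duplicate, no change). Edges now: 6
Op 8: add_edge(B, A). Edges now: 7
Compute levels (Kahn BFS):
  sources (in-degree 0): B, F
  process B: level=0
    B->A: in-degree(A)=3, level(A)>=1
    B->D: in-degree(D)=0, level(D)=1, enqueue
  process F: level=0
    F->A: in-degree(A)=2, level(A)>=1
    F->C: in-degree(C)=0, level(C)=1, enqueue
  process D: level=1
    D->E: in-degree(E)=0, level(E)=2, enqueue
  process C: level=1
    C->A: in-degree(A)=1, level(A)>=2
  process E: level=2
    E->A: in-degree(A)=0, level(A)=3, enqueue
  process A: level=3
All levels: A:3, B:0, C:1, D:1, E:2, F:0
level(A) = 3

Answer: 3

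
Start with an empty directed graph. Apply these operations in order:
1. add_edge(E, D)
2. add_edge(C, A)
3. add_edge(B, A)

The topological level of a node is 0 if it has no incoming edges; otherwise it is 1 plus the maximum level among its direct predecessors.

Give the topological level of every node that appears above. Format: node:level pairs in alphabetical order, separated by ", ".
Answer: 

Answer: A:1, B:0, C:0, D:1, E:0

Derivation:
Op 1: add_edge(E, D). Edges now: 1
Op 2: add_edge(C, A). Edges now: 2
Op 3: add_edge(B, A). Edges now: 3
Compute levels (Kahn BFS):
  sources (in-degree 0): B, C, E
  process B: level=0
    B->A: in-degree(A)=1, level(A)>=1
  process C: level=0
    C->A: in-degree(A)=0, level(A)=1, enqueue
  process E: level=0
    E->D: in-degree(D)=0, level(D)=1, enqueue
  process A: level=1
  process D: level=1
All levels: A:1, B:0, C:0, D:1, E:0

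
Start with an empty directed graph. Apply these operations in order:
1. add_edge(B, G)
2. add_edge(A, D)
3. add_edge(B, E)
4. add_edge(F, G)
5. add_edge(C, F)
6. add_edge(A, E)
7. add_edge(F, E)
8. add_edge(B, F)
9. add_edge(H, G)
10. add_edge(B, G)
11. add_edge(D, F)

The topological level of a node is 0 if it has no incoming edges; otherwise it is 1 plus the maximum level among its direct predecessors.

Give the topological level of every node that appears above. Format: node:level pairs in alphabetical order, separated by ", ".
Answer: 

Answer: A:0, B:0, C:0, D:1, E:3, F:2, G:3, H:0

Derivation:
Op 1: add_edge(B, G). Edges now: 1
Op 2: add_edge(A, D). Edges now: 2
Op 3: add_edge(B, E). Edges now: 3
Op 4: add_edge(F, G). Edges now: 4
Op 5: add_edge(C, F). Edges now: 5
Op 6: add_edge(A, E). Edges now: 6
Op 7: add_edge(F, E). Edges now: 7
Op 8: add_edge(B, F). Edges now: 8
Op 9: add_edge(H, G). Edges now: 9
Op 10: add_edge(B, G) (duplicate, no change). Edges now: 9
Op 11: add_edge(D, F). Edges now: 10
Compute levels (Kahn BFS):
  sources (in-degree 0): A, B, C, H
  process A: level=0
    A->D: in-degree(D)=0, level(D)=1, enqueue
    A->E: in-degree(E)=2, level(E)>=1
  process B: level=0
    B->E: in-degree(E)=1, level(E)>=1
    B->F: in-degree(F)=2, level(F)>=1
    B->G: in-degree(G)=2, level(G)>=1
  process C: level=0
    C->F: in-degree(F)=1, level(F)>=1
  process H: level=0
    H->G: in-degree(G)=1, level(G)>=1
  process D: level=1
    D->F: in-degree(F)=0, level(F)=2, enqueue
  process F: level=2
    F->E: in-degree(E)=0, level(E)=3, enqueue
    F->G: in-degree(G)=0, level(G)=3, enqueue
  process E: level=3
  process G: level=3
All levels: A:0, B:0, C:0, D:1, E:3, F:2, G:3, H:0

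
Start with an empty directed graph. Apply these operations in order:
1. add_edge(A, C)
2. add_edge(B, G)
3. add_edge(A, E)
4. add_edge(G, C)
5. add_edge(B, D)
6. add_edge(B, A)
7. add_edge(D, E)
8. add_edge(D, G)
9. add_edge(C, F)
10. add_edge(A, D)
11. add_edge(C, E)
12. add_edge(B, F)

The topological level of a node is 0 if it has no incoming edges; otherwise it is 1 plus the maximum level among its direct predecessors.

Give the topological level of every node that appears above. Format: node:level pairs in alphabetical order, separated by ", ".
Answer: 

Answer: A:1, B:0, C:4, D:2, E:5, F:5, G:3

Derivation:
Op 1: add_edge(A, C). Edges now: 1
Op 2: add_edge(B, G). Edges now: 2
Op 3: add_edge(A, E). Edges now: 3
Op 4: add_edge(G, C). Edges now: 4
Op 5: add_edge(B, D). Edges now: 5
Op 6: add_edge(B, A). Edges now: 6
Op 7: add_edge(D, E). Edges now: 7
Op 8: add_edge(D, G). Edges now: 8
Op 9: add_edge(C, F). Edges now: 9
Op 10: add_edge(A, D). Edges now: 10
Op 11: add_edge(C, E). Edges now: 11
Op 12: add_edge(B, F). Edges now: 12
Compute levels (Kahn BFS):
  sources (in-degree 0): B
  process B: level=0
    B->A: in-degree(A)=0, level(A)=1, enqueue
    B->D: in-degree(D)=1, level(D)>=1
    B->F: in-degree(F)=1, level(F)>=1
    B->G: in-degree(G)=1, level(G)>=1
  process A: level=1
    A->C: in-degree(C)=1, level(C)>=2
    A->D: in-degree(D)=0, level(D)=2, enqueue
    A->E: in-degree(E)=2, level(E)>=2
  process D: level=2
    D->E: in-degree(E)=1, level(E)>=3
    D->G: in-degree(G)=0, level(G)=3, enqueue
  process G: level=3
    G->C: in-degree(C)=0, level(C)=4, enqueue
  process C: level=4
    C->E: in-degree(E)=0, level(E)=5, enqueue
    C->F: in-degree(F)=0, level(F)=5, enqueue
  process E: level=5
  process F: level=5
All levels: A:1, B:0, C:4, D:2, E:5, F:5, G:3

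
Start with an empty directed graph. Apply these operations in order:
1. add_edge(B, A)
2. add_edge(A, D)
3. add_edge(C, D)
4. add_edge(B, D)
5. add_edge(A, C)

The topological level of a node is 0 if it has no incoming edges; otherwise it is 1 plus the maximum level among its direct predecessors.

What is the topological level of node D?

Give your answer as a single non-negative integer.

Answer: 3

Derivation:
Op 1: add_edge(B, A). Edges now: 1
Op 2: add_edge(A, D). Edges now: 2
Op 3: add_edge(C, D). Edges now: 3
Op 4: add_edge(B, D). Edges now: 4
Op 5: add_edge(A, C). Edges now: 5
Compute levels (Kahn BFS):
  sources (in-degree 0): B
  process B: level=0
    B->A: in-degree(A)=0, level(A)=1, enqueue
    B->D: in-degree(D)=2, level(D)>=1
  process A: level=1
    A->C: in-degree(C)=0, level(C)=2, enqueue
    A->D: in-degree(D)=1, level(D)>=2
  process C: level=2
    C->D: in-degree(D)=0, level(D)=3, enqueue
  process D: level=3
All levels: A:1, B:0, C:2, D:3
level(D) = 3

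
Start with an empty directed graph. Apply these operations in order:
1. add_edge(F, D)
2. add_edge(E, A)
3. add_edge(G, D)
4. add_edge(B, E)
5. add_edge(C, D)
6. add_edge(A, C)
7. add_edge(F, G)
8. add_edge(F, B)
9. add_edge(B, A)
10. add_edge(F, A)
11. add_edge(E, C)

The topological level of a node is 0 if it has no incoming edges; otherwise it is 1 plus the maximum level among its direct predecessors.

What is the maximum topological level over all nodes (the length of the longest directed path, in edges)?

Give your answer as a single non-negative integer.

Op 1: add_edge(F, D). Edges now: 1
Op 2: add_edge(E, A). Edges now: 2
Op 3: add_edge(G, D). Edges now: 3
Op 4: add_edge(B, E). Edges now: 4
Op 5: add_edge(C, D). Edges now: 5
Op 6: add_edge(A, C). Edges now: 6
Op 7: add_edge(F, G). Edges now: 7
Op 8: add_edge(F, B). Edges now: 8
Op 9: add_edge(B, A). Edges now: 9
Op 10: add_edge(F, A). Edges now: 10
Op 11: add_edge(E, C). Edges now: 11
Compute levels (Kahn BFS):
  sources (in-degree 0): F
  process F: level=0
    F->A: in-degree(A)=2, level(A)>=1
    F->B: in-degree(B)=0, level(B)=1, enqueue
    F->D: in-degree(D)=2, level(D)>=1
    F->G: in-degree(G)=0, level(G)=1, enqueue
  process B: level=1
    B->A: in-degree(A)=1, level(A)>=2
    B->E: in-degree(E)=0, level(E)=2, enqueue
  process G: level=1
    G->D: in-degree(D)=1, level(D)>=2
  process E: level=2
    E->A: in-degree(A)=0, level(A)=3, enqueue
    E->C: in-degree(C)=1, level(C)>=3
  process A: level=3
    A->C: in-degree(C)=0, level(C)=4, enqueue
  process C: level=4
    C->D: in-degree(D)=0, level(D)=5, enqueue
  process D: level=5
All levels: A:3, B:1, C:4, D:5, E:2, F:0, G:1
max level = 5

Answer: 5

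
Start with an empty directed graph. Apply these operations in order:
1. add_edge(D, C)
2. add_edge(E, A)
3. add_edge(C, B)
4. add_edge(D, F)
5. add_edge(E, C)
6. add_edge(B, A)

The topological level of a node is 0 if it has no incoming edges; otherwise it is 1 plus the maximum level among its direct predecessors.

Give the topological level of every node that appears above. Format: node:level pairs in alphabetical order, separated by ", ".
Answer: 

Op 1: add_edge(D, C). Edges now: 1
Op 2: add_edge(E, A). Edges now: 2
Op 3: add_edge(C, B). Edges now: 3
Op 4: add_edge(D, F). Edges now: 4
Op 5: add_edge(E, C). Edges now: 5
Op 6: add_edge(B, A). Edges now: 6
Compute levels (Kahn BFS):
  sources (in-degree 0): D, E
  process D: level=0
    D->C: in-degree(C)=1, level(C)>=1
    D->F: in-degree(F)=0, level(F)=1, enqueue
  process E: level=0
    E->A: in-degree(A)=1, level(A)>=1
    E->C: in-degree(C)=0, level(C)=1, enqueue
  process F: level=1
  process C: level=1
    C->B: in-degree(B)=0, level(B)=2, enqueue
  process B: level=2
    B->A: in-degree(A)=0, level(A)=3, enqueue
  process A: level=3
All levels: A:3, B:2, C:1, D:0, E:0, F:1

Answer: A:3, B:2, C:1, D:0, E:0, F:1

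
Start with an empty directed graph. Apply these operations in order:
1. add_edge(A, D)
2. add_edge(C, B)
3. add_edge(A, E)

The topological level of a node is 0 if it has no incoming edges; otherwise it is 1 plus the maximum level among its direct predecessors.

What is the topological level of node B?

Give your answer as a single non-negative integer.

Answer: 1

Derivation:
Op 1: add_edge(A, D). Edges now: 1
Op 2: add_edge(C, B). Edges now: 2
Op 3: add_edge(A, E). Edges now: 3
Compute levels (Kahn BFS):
  sources (in-degree 0): A, C
  process A: level=0
    A->D: in-degree(D)=0, level(D)=1, enqueue
    A->E: in-degree(E)=0, level(E)=1, enqueue
  process C: level=0
    C->B: in-degree(B)=0, level(B)=1, enqueue
  process D: level=1
  process E: level=1
  process B: level=1
All levels: A:0, B:1, C:0, D:1, E:1
level(B) = 1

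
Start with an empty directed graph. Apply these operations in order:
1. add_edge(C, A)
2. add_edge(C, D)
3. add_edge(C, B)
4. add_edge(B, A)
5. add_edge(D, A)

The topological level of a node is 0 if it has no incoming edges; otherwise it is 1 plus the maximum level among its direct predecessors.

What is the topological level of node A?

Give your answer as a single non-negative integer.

Op 1: add_edge(C, A). Edges now: 1
Op 2: add_edge(C, D). Edges now: 2
Op 3: add_edge(C, B). Edges now: 3
Op 4: add_edge(B, A). Edges now: 4
Op 5: add_edge(D, A). Edges now: 5
Compute levels (Kahn BFS):
  sources (in-degree 0): C
  process C: level=0
    C->A: in-degree(A)=2, level(A)>=1
    C->B: in-degree(B)=0, level(B)=1, enqueue
    C->D: in-degree(D)=0, level(D)=1, enqueue
  process B: level=1
    B->A: in-degree(A)=1, level(A)>=2
  process D: level=1
    D->A: in-degree(A)=0, level(A)=2, enqueue
  process A: level=2
All levels: A:2, B:1, C:0, D:1
level(A) = 2

Answer: 2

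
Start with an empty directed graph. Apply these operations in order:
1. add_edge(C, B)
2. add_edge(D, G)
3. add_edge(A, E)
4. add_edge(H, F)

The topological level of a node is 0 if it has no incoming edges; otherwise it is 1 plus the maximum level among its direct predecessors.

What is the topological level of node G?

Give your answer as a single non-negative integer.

Op 1: add_edge(C, B). Edges now: 1
Op 2: add_edge(D, G). Edges now: 2
Op 3: add_edge(A, E). Edges now: 3
Op 4: add_edge(H, F). Edges now: 4
Compute levels (Kahn BFS):
  sources (in-degree 0): A, C, D, H
  process A: level=0
    A->E: in-degree(E)=0, level(E)=1, enqueue
  process C: level=0
    C->B: in-degree(B)=0, level(B)=1, enqueue
  process D: level=0
    D->G: in-degree(G)=0, level(G)=1, enqueue
  process H: level=0
    H->F: in-degree(F)=0, level(F)=1, enqueue
  process E: level=1
  process B: level=1
  process G: level=1
  process F: level=1
All levels: A:0, B:1, C:0, D:0, E:1, F:1, G:1, H:0
level(G) = 1

Answer: 1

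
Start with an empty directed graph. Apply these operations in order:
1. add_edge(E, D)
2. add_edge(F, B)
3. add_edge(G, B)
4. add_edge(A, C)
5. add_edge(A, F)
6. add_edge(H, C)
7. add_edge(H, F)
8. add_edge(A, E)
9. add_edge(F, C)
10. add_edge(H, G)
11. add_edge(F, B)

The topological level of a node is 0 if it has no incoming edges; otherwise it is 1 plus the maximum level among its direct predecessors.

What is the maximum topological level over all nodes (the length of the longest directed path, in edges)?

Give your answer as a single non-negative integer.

Answer: 2

Derivation:
Op 1: add_edge(E, D). Edges now: 1
Op 2: add_edge(F, B). Edges now: 2
Op 3: add_edge(G, B). Edges now: 3
Op 4: add_edge(A, C). Edges now: 4
Op 5: add_edge(A, F). Edges now: 5
Op 6: add_edge(H, C). Edges now: 6
Op 7: add_edge(H, F). Edges now: 7
Op 8: add_edge(A, E). Edges now: 8
Op 9: add_edge(F, C). Edges now: 9
Op 10: add_edge(H, G). Edges now: 10
Op 11: add_edge(F, B) (duplicate, no change). Edges now: 10
Compute levels (Kahn BFS):
  sources (in-degree 0): A, H
  process A: level=0
    A->C: in-degree(C)=2, level(C)>=1
    A->E: in-degree(E)=0, level(E)=1, enqueue
    A->F: in-degree(F)=1, level(F)>=1
  process H: level=0
    H->C: in-degree(C)=1, level(C)>=1
    H->F: in-degree(F)=0, level(F)=1, enqueue
    H->G: in-degree(G)=0, level(G)=1, enqueue
  process E: level=1
    E->D: in-degree(D)=0, level(D)=2, enqueue
  process F: level=1
    F->B: in-degree(B)=1, level(B)>=2
    F->C: in-degree(C)=0, level(C)=2, enqueue
  process G: level=1
    G->B: in-degree(B)=0, level(B)=2, enqueue
  process D: level=2
  process C: level=2
  process B: level=2
All levels: A:0, B:2, C:2, D:2, E:1, F:1, G:1, H:0
max level = 2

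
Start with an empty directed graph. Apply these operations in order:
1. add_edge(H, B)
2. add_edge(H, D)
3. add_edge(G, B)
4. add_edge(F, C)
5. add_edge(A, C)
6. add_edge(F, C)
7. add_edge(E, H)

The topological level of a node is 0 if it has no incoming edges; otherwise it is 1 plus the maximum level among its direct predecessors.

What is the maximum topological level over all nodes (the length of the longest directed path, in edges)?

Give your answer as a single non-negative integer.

Op 1: add_edge(H, B). Edges now: 1
Op 2: add_edge(H, D). Edges now: 2
Op 3: add_edge(G, B). Edges now: 3
Op 4: add_edge(F, C). Edges now: 4
Op 5: add_edge(A, C). Edges now: 5
Op 6: add_edge(F, C) (duplicate, no change). Edges now: 5
Op 7: add_edge(E, H). Edges now: 6
Compute levels (Kahn BFS):
  sources (in-degree 0): A, E, F, G
  process A: level=0
    A->C: in-degree(C)=1, level(C)>=1
  process E: level=0
    E->H: in-degree(H)=0, level(H)=1, enqueue
  process F: level=0
    F->C: in-degree(C)=0, level(C)=1, enqueue
  process G: level=0
    G->B: in-degree(B)=1, level(B)>=1
  process H: level=1
    H->B: in-degree(B)=0, level(B)=2, enqueue
    H->D: in-degree(D)=0, level(D)=2, enqueue
  process C: level=1
  process B: level=2
  process D: level=2
All levels: A:0, B:2, C:1, D:2, E:0, F:0, G:0, H:1
max level = 2

Answer: 2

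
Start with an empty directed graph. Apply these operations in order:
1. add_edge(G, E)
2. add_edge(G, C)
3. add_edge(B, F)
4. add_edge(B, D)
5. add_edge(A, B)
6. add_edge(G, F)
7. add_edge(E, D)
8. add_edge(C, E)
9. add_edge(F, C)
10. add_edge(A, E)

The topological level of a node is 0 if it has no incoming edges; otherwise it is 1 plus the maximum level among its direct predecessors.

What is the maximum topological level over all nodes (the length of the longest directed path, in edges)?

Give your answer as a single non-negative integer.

Op 1: add_edge(G, E). Edges now: 1
Op 2: add_edge(G, C). Edges now: 2
Op 3: add_edge(B, F). Edges now: 3
Op 4: add_edge(B, D). Edges now: 4
Op 5: add_edge(A, B). Edges now: 5
Op 6: add_edge(G, F). Edges now: 6
Op 7: add_edge(E, D). Edges now: 7
Op 8: add_edge(C, E). Edges now: 8
Op 9: add_edge(F, C). Edges now: 9
Op 10: add_edge(A, E). Edges now: 10
Compute levels (Kahn BFS):
  sources (in-degree 0): A, G
  process A: level=0
    A->B: in-degree(B)=0, level(B)=1, enqueue
    A->E: in-degree(E)=2, level(E)>=1
  process G: level=0
    G->C: in-degree(C)=1, level(C)>=1
    G->E: in-degree(E)=1, level(E)>=1
    G->F: in-degree(F)=1, level(F)>=1
  process B: level=1
    B->D: in-degree(D)=1, level(D)>=2
    B->F: in-degree(F)=0, level(F)=2, enqueue
  process F: level=2
    F->C: in-degree(C)=0, level(C)=3, enqueue
  process C: level=3
    C->E: in-degree(E)=0, level(E)=4, enqueue
  process E: level=4
    E->D: in-degree(D)=0, level(D)=5, enqueue
  process D: level=5
All levels: A:0, B:1, C:3, D:5, E:4, F:2, G:0
max level = 5

Answer: 5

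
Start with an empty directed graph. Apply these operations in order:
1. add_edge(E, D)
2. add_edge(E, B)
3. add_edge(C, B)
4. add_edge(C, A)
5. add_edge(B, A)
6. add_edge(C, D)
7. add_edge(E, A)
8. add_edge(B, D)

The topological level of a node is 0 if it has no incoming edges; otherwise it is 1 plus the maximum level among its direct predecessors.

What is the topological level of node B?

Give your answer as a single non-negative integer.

Op 1: add_edge(E, D). Edges now: 1
Op 2: add_edge(E, B). Edges now: 2
Op 3: add_edge(C, B). Edges now: 3
Op 4: add_edge(C, A). Edges now: 4
Op 5: add_edge(B, A). Edges now: 5
Op 6: add_edge(C, D). Edges now: 6
Op 7: add_edge(E, A). Edges now: 7
Op 8: add_edge(B, D). Edges now: 8
Compute levels (Kahn BFS):
  sources (in-degree 0): C, E
  process C: level=0
    C->A: in-degree(A)=2, level(A)>=1
    C->B: in-degree(B)=1, level(B)>=1
    C->D: in-degree(D)=2, level(D)>=1
  process E: level=0
    E->A: in-degree(A)=1, level(A)>=1
    E->B: in-degree(B)=0, level(B)=1, enqueue
    E->D: in-degree(D)=1, level(D)>=1
  process B: level=1
    B->A: in-degree(A)=0, level(A)=2, enqueue
    B->D: in-degree(D)=0, level(D)=2, enqueue
  process A: level=2
  process D: level=2
All levels: A:2, B:1, C:0, D:2, E:0
level(B) = 1

Answer: 1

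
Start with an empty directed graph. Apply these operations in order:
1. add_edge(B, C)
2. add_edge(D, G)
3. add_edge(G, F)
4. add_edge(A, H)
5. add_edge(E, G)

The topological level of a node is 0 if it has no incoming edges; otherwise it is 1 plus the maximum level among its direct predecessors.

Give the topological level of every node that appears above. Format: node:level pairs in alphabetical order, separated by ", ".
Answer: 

Op 1: add_edge(B, C). Edges now: 1
Op 2: add_edge(D, G). Edges now: 2
Op 3: add_edge(G, F). Edges now: 3
Op 4: add_edge(A, H). Edges now: 4
Op 5: add_edge(E, G). Edges now: 5
Compute levels (Kahn BFS):
  sources (in-degree 0): A, B, D, E
  process A: level=0
    A->H: in-degree(H)=0, level(H)=1, enqueue
  process B: level=0
    B->C: in-degree(C)=0, level(C)=1, enqueue
  process D: level=0
    D->G: in-degree(G)=1, level(G)>=1
  process E: level=0
    E->G: in-degree(G)=0, level(G)=1, enqueue
  process H: level=1
  process C: level=1
  process G: level=1
    G->F: in-degree(F)=0, level(F)=2, enqueue
  process F: level=2
All levels: A:0, B:0, C:1, D:0, E:0, F:2, G:1, H:1

Answer: A:0, B:0, C:1, D:0, E:0, F:2, G:1, H:1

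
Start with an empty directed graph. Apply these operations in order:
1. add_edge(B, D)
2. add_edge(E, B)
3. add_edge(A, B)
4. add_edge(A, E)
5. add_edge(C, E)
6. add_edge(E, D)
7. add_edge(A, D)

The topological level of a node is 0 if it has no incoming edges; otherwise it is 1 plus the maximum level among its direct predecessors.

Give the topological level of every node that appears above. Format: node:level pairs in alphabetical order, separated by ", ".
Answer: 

Op 1: add_edge(B, D). Edges now: 1
Op 2: add_edge(E, B). Edges now: 2
Op 3: add_edge(A, B). Edges now: 3
Op 4: add_edge(A, E). Edges now: 4
Op 5: add_edge(C, E). Edges now: 5
Op 6: add_edge(E, D). Edges now: 6
Op 7: add_edge(A, D). Edges now: 7
Compute levels (Kahn BFS):
  sources (in-degree 0): A, C
  process A: level=0
    A->B: in-degree(B)=1, level(B)>=1
    A->D: in-degree(D)=2, level(D)>=1
    A->E: in-degree(E)=1, level(E)>=1
  process C: level=0
    C->E: in-degree(E)=0, level(E)=1, enqueue
  process E: level=1
    E->B: in-degree(B)=0, level(B)=2, enqueue
    E->D: in-degree(D)=1, level(D)>=2
  process B: level=2
    B->D: in-degree(D)=0, level(D)=3, enqueue
  process D: level=3
All levels: A:0, B:2, C:0, D:3, E:1

Answer: A:0, B:2, C:0, D:3, E:1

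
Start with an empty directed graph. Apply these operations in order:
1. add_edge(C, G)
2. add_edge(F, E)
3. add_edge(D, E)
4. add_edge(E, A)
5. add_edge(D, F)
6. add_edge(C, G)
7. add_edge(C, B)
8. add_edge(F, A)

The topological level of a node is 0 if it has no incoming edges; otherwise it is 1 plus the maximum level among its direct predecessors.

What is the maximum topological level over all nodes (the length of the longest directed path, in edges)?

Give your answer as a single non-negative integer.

Answer: 3

Derivation:
Op 1: add_edge(C, G). Edges now: 1
Op 2: add_edge(F, E). Edges now: 2
Op 3: add_edge(D, E). Edges now: 3
Op 4: add_edge(E, A). Edges now: 4
Op 5: add_edge(D, F). Edges now: 5
Op 6: add_edge(C, G) (duplicate, no change). Edges now: 5
Op 7: add_edge(C, B). Edges now: 6
Op 8: add_edge(F, A). Edges now: 7
Compute levels (Kahn BFS):
  sources (in-degree 0): C, D
  process C: level=0
    C->B: in-degree(B)=0, level(B)=1, enqueue
    C->G: in-degree(G)=0, level(G)=1, enqueue
  process D: level=0
    D->E: in-degree(E)=1, level(E)>=1
    D->F: in-degree(F)=0, level(F)=1, enqueue
  process B: level=1
  process G: level=1
  process F: level=1
    F->A: in-degree(A)=1, level(A)>=2
    F->E: in-degree(E)=0, level(E)=2, enqueue
  process E: level=2
    E->A: in-degree(A)=0, level(A)=3, enqueue
  process A: level=3
All levels: A:3, B:1, C:0, D:0, E:2, F:1, G:1
max level = 3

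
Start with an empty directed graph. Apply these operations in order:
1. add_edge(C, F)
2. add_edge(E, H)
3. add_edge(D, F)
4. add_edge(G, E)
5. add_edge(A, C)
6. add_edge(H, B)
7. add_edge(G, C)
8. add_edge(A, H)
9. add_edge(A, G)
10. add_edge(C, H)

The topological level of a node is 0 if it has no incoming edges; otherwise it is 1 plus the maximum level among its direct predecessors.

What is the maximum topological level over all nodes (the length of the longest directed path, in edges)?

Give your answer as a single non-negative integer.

Answer: 4

Derivation:
Op 1: add_edge(C, F). Edges now: 1
Op 2: add_edge(E, H). Edges now: 2
Op 3: add_edge(D, F). Edges now: 3
Op 4: add_edge(G, E). Edges now: 4
Op 5: add_edge(A, C). Edges now: 5
Op 6: add_edge(H, B). Edges now: 6
Op 7: add_edge(G, C). Edges now: 7
Op 8: add_edge(A, H). Edges now: 8
Op 9: add_edge(A, G). Edges now: 9
Op 10: add_edge(C, H). Edges now: 10
Compute levels (Kahn BFS):
  sources (in-degree 0): A, D
  process A: level=0
    A->C: in-degree(C)=1, level(C)>=1
    A->G: in-degree(G)=0, level(G)=1, enqueue
    A->H: in-degree(H)=2, level(H)>=1
  process D: level=0
    D->F: in-degree(F)=1, level(F)>=1
  process G: level=1
    G->C: in-degree(C)=0, level(C)=2, enqueue
    G->E: in-degree(E)=0, level(E)=2, enqueue
  process C: level=2
    C->F: in-degree(F)=0, level(F)=3, enqueue
    C->H: in-degree(H)=1, level(H)>=3
  process E: level=2
    E->H: in-degree(H)=0, level(H)=3, enqueue
  process F: level=3
  process H: level=3
    H->B: in-degree(B)=0, level(B)=4, enqueue
  process B: level=4
All levels: A:0, B:4, C:2, D:0, E:2, F:3, G:1, H:3
max level = 4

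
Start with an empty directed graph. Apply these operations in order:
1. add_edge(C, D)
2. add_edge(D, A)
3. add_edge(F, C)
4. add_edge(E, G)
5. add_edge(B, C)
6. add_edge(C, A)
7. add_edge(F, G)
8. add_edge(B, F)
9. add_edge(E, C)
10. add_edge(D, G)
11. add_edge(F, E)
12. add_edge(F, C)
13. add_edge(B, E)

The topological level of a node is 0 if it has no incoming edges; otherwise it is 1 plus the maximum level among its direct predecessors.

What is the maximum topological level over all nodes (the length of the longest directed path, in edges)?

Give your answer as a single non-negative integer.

Answer: 5

Derivation:
Op 1: add_edge(C, D). Edges now: 1
Op 2: add_edge(D, A). Edges now: 2
Op 3: add_edge(F, C). Edges now: 3
Op 4: add_edge(E, G). Edges now: 4
Op 5: add_edge(B, C). Edges now: 5
Op 6: add_edge(C, A). Edges now: 6
Op 7: add_edge(F, G). Edges now: 7
Op 8: add_edge(B, F). Edges now: 8
Op 9: add_edge(E, C). Edges now: 9
Op 10: add_edge(D, G). Edges now: 10
Op 11: add_edge(F, E). Edges now: 11
Op 12: add_edge(F, C) (duplicate, no change). Edges now: 11
Op 13: add_edge(B, E). Edges now: 12
Compute levels (Kahn BFS):
  sources (in-degree 0): B
  process B: level=0
    B->C: in-degree(C)=2, level(C)>=1
    B->E: in-degree(E)=1, level(E)>=1
    B->F: in-degree(F)=0, level(F)=1, enqueue
  process F: level=1
    F->C: in-degree(C)=1, level(C)>=2
    F->E: in-degree(E)=0, level(E)=2, enqueue
    F->G: in-degree(G)=2, level(G)>=2
  process E: level=2
    E->C: in-degree(C)=0, level(C)=3, enqueue
    E->G: in-degree(G)=1, level(G)>=3
  process C: level=3
    C->A: in-degree(A)=1, level(A)>=4
    C->D: in-degree(D)=0, level(D)=4, enqueue
  process D: level=4
    D->A: in-degree(A)=0, level(A)=5, enqueue
    D->G: in-degree(G)=0, level(G)=5, enqueue
  process A: level=5
  process G: level=5
All levels: A:5, B:0, C:3, D:4, E:2, F:1, G:5
max level = 5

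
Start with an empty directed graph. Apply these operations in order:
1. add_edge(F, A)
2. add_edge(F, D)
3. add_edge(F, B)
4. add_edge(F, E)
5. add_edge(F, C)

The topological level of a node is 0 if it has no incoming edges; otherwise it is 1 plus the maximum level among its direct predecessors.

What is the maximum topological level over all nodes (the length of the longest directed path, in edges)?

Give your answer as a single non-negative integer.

Answer: 1

Derivation:
Op 1: add_edge(F, A). Edges now: 1
Op 2: add_edge(F, D). Edges now: 2
Op 3: add_edge(F, B). Edges now: 3
Op 4: add_edge(F, E). Edges now: 4
Op 5: add_edge(F, C). Edges now: 5
Compute levels (Kahn BFS):
  sources (in-degree 0): F
  process F: level=0
    F->A: in-degree(A)=0, level(A)=1, enqueue
    F->B: in-degree(B)=0, level(B)=1, enqueue
    F->C: in-degree(C)=0, level(C)=1, enqueue
    F->D: in-degree(D)=0, level(D)=1, enqueue
    F->E: in-degree(E)=0, level(E)=1, enqueue
  process A: level=1
  process B: level=1
  process C: level=1
  process D: level=1
  process E: level=1
All levels: A:1, B:1, C:1, D:1, E:1, F:0
max level = 1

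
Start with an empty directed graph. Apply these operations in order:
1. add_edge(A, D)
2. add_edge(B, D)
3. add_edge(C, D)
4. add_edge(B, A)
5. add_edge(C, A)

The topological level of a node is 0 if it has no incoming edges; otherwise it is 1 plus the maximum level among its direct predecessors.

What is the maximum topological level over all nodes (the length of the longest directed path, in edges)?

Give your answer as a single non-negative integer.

Answer: 2

Derivation:
Op 1: add_edge(A, D). Edges now: 1
Op 2: add_edge(B, D). Edges now: 2
Op 3: add_edge(C, D). Edges now: 3
Op 4: add_edge(B, A). Edges now: 4
Op 5: add_edge(C, A). Edges now: 5
Compute levels (Kahn BFS):
  sources (in-degree 0): B, C
  process B: level=0
    B->A: in-degree(A)=1, level(A)>=1
    B->D: in-degree(D)=2, level(D)>=1
  process C: level=0
    C->A: in-degree(A)=0, level(A)=1, enqueue
    C->D: in-degree(D)=1, level(D)>=1
  process A: level=1
    A->D: in-degree(D)=0, level(D)=2, enqueue
  process D: level=2
All levels: A:1, B:0, C:0, D:2
max level = 2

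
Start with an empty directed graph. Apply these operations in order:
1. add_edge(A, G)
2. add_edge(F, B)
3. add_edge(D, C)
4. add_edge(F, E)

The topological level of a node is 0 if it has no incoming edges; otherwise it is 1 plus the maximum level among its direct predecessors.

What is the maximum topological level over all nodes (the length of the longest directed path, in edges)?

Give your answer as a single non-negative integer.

Answer: 1

Derivation:
Op 1: add_edge(A, G). Edges now: 1
Op 2: add_edge(F, B). Edges now: 2
Op 3: add_edge(D, C). Edges now: 3
Op 4: add_edge(F, E). Edges now: 4
Compute levels (Kahn BFS):
  sources (in-degree 0): A, D, F
  process A: level=0
    A->G: in-degree(G)=0, level(G)=1, enqueue
  process D: level=0
    D->C: in-degree(C)=0, level(C)=1, enqueue
  process F: level=0
    F->B: in-degree(B)=0, level(B)=1, enqueue
    F->E: in-degree(E)=0, level(E)=1, enqueue
  process G: level=1
  process C: level=1
  process B: level=1
  process E: level=1
All levels: A:0, B:1, C:1, D:0, E:1, F:0, G:1
max level = 1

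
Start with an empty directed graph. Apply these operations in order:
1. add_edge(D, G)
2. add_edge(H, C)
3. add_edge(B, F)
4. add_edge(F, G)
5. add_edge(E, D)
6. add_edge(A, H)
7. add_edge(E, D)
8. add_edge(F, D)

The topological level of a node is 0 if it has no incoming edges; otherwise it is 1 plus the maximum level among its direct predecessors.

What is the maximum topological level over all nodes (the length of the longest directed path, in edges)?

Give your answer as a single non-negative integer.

Answer: 3

Derivation:
Op 1: add_edge(D, G). Edges now: 1
Op 2: add_edge(H, C). Edges now: 2
Op 3: add_edge(B, F). Edges now: 3
Op 4: add_edge(F, G). Edges now: 4
Op 5: add_edge(E, D). Edges now: 5
Op 6: add_edge(A, H). Edges now: 6
Op 7: add_edge(E, D) (duplicate, no change). Edges now: 6
Op 8: add_edge(F, D). Edges now: 7
Compute levels (Kahn BFS):
  sources (in-degree 0): A, B, E
  process A: level=0
    A->H: in-degree(H)=0, level(H)=1, enqueue
  process B: level=0
    B->F: in-degree(F)=0, level(F)=1, enqueue
  process E: level=0
    E->D: in-degree(D)=1, level(D)>=1
  process H: level=1
    H->C: in-degree(C)=0, level(C)=2, enqueue
  process F: level=1
    F->D: in-degree(D)=0, level(D)=2, enqueue
    F->G: in-degree(G)=1, level(G)>=2
  process C: level=2
  process D: level=2
    D->G: in-degree(G)=0, level(G)=3, enqueue
  process G: level=3
All levels: A:0, B:0, C:2, D:2, E:0, F:1, G:3, H:1
max level = 3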